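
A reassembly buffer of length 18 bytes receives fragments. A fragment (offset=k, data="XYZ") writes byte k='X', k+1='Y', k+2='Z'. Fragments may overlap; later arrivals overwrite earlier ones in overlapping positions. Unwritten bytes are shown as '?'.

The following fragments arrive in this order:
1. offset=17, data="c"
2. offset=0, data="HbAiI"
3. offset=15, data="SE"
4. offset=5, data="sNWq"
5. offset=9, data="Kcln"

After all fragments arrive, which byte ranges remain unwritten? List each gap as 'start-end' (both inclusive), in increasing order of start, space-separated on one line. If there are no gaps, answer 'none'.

Answer: 13-14

Derivation:
Fragment 1: offset=17 len=1
Fragment 2: offset=0 len=5
Fragment 3: offset=15 len=2
Fragment 4: offset=5 len=4
Fragment 5: offset=9 len=4
Gaps: 13-14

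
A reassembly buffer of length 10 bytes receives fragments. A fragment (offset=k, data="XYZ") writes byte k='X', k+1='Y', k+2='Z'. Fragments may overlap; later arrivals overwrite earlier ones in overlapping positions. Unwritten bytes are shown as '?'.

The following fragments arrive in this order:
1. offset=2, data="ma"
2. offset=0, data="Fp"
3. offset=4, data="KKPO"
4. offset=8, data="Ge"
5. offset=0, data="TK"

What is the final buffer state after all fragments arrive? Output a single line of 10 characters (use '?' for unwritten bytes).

Fragment 1: offset=2 data="ma" -> buffer=??ma??????
Fragment 2: offset=0 data="Fp" -> buffer=Fpma??????
Fragment 3: offset=4 data="KKPO" -> buffer=FpmaKKPO??
Fragment 4: offset=8 data="Ge" -> buffer=FpmaKKPOGe
Fragment 5: offset=0 data="TK" -> buffer=TKmaKKPOGe

Answer: TKmaKKPOGe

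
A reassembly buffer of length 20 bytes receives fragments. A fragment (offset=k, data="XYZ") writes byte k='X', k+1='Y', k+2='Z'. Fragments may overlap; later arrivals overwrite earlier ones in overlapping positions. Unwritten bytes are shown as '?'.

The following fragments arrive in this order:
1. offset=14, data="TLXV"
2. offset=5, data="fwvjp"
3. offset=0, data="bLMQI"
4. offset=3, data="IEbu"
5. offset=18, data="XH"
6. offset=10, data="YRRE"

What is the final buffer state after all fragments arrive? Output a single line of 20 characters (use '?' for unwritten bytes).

Fragment 1: offset=14 data="TLXV" -> buffer=??????????????TLXV??
Fragment 2: offset=5 data="fwvjp" -> buffer=?????fwvjp????TLXV??
Fragment 3: offset=0 data="bLMQI" -> buffer=bLMQIfwvjp????TLXV??
Fragment 4: offset=3 data="IEbu" -> buffer=bLMIEbuvjp????TLXV??
Fragment 5: offset=18 data="XH" -> buffer=bLMIEbuvjp????TLXVXH
Fragment 6: offset=10 data="YRRE" -> buffer=bLMIEbuvjpYRRETLXVXH

Answer: bLMIEbuvjpYRRETLXVXH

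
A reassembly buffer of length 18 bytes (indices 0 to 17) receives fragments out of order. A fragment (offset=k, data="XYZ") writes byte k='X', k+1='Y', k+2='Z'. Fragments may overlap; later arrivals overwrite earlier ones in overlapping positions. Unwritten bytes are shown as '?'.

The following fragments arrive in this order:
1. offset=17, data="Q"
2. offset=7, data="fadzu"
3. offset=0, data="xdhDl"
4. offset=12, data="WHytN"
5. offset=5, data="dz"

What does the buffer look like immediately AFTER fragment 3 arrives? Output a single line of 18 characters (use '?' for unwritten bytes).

Answer: xdhDl??fadzu?????Q

Derivation:
Fragment 1: offset=17 data="Q" -> buffer=?????????????????Q
Fragment 2: offset=7 data="fadzu" -> buffer=???????fadzu?????Q
Fragment 3: offset=0 data="xdhDl" -> buffer=xdhDl??fadzu?????Q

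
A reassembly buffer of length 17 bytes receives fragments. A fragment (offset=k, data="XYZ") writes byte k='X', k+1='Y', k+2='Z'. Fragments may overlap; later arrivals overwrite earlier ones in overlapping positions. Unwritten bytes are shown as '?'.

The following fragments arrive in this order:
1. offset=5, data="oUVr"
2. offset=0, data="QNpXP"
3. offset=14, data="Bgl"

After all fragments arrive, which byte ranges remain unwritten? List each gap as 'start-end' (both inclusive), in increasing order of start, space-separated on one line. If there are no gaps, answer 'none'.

Answer: 9-13

Derivation:
Fragment 1: offset=5 len=4
Fragment 2: offset=0 len=5
Fragment 3: offset=14 len=3
Gaps: 9-13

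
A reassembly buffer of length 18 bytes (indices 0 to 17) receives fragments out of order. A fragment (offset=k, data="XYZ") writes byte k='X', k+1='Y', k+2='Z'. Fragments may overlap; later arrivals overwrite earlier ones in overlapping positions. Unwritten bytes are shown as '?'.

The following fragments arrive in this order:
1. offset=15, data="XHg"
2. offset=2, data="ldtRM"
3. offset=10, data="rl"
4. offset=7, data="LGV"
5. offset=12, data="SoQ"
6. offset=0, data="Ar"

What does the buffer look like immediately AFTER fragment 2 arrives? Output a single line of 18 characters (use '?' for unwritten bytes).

Answer: ??ldtRM????????XHg

Derivation:
Fragment 1: offset=15 data="XHg" -> buffer=???????????????XHg
Fragment 2: offset=2 data="ldtRM" -> buffer=??ldtRM????????XHg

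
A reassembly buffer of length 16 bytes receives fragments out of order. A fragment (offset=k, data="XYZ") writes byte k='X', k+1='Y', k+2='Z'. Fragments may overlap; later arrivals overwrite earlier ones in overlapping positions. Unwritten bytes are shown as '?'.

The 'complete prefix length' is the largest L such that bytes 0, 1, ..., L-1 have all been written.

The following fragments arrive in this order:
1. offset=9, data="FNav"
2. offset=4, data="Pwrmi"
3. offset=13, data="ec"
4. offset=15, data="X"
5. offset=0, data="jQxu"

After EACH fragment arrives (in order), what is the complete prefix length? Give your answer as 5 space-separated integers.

Fragment 1: offset=9 data="FNav" -> buffer=?????????FNav??? -> prefix_len=0
Fragment 2: offset=4 data="Pwrmi" -> buffer=????PwrmiFNav??? -> prefix_len=0
Fragment 3: offset=13 data="ec" -> buffer=????PwrmiFNavec? -> prefix_len=0
Fragment 4: offset=15 data="X" -> buffer=????PwrmiFNavecX -> prefix_len=0
Fragment 5: offset=0 data="jQxu" -> buffer=jQxuPwrmiFNavecX -> prefix_len=16

Answer: 0 0 0 0 16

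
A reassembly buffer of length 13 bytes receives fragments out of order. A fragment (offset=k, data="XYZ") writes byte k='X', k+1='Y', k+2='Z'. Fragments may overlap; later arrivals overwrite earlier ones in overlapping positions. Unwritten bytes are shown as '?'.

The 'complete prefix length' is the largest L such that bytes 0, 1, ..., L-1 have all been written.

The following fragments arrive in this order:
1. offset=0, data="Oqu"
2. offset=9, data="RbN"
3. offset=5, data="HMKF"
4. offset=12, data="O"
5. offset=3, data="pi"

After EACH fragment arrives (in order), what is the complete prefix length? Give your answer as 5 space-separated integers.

Answer: 3 3 3 3 13

Derivation:
Fragment 1: offset=0 data="Oqu" -> buffer=Oqu?????????? -> prefix_len=3
Fragment 2: offset=9 data="RbN" -> buffer=Oqu??????RbN? -> prefix_len=3
Fragment 3: offset=5 data="HMKF" -> buffer=Oqu??HMKFRbN? -> prefix_len=3
Fragment 4: offset=12 data="O" -> buffer=Oqu??HMKFRbNO -> prefix_len=3
Fragment 5: offset=3 data="pi" -> buffer=OqupiHMKFRbNO -> prefix_len=13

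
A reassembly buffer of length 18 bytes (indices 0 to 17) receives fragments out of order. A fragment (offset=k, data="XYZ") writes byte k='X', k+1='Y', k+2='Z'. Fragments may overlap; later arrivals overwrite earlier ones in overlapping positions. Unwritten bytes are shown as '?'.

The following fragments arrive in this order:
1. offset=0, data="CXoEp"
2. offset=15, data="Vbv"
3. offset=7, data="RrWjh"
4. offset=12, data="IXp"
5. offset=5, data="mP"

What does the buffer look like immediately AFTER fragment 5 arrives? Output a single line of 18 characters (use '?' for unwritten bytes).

Fragment 1: offset=0 data="CXoEp" -> buffer=CXoEp?????????????
Fragment 2: offset=15 data="Vbv" -> buffer=CXoEp??????????Vbv
Fragment 3: offset=7 data="RrWjh" -> buffer=CXoEp??RrWjh???Vbv
Fragment 4: offset=12 data="IXp" -> buffer=CXoEp??RrWjhIXpVbv
Fragment 5: offset=5 data="mP" -> buffer=CXoEpmPRrWjhIXpVbv

Answer: CXoEpmPRrWjhIXpVbv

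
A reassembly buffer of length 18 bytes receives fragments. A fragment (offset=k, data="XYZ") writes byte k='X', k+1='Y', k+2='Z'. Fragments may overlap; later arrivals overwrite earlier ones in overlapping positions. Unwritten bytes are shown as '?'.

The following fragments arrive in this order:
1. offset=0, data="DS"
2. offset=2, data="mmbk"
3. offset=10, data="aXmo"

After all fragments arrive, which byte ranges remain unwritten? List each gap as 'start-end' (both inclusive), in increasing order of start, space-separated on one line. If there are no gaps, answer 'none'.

Answer: 6-9 14-17

Derivation:
Fragment 1: offset=0 len=2
Fragment 2: offset=2 len=4
Fragment 3: offset=10 len=4
Gaps: 6-9 14-17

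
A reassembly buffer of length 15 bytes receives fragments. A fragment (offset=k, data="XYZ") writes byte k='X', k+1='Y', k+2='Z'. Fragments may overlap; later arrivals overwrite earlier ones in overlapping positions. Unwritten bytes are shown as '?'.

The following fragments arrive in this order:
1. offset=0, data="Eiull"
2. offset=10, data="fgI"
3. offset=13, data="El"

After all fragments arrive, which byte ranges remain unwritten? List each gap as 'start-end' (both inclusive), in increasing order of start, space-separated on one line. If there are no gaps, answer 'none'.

Answer: 5-9

Derivation:
Fragment 1: offset=0 len=5
Fragment 2: offset=10 len=3
Fragment 3: offset=13 len=2
Gaps: 5-9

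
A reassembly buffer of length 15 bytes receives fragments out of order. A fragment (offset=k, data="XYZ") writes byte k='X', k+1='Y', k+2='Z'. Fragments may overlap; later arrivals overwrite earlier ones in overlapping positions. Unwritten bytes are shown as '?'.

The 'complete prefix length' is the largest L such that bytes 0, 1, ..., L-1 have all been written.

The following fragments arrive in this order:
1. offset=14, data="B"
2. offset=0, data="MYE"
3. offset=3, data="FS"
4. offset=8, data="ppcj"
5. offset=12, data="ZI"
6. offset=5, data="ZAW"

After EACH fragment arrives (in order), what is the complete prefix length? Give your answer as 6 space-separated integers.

Answer: 0 3 5 5 5 15

Derivation:
Fragment 1: offset=14 data="B" -> buffer=??????????????B -> prefix_len=0
Fragment 2: offset=0 data="MYE" -> buffer=MYE???????????B -> prefix_len=3
Fragment 3: offset=3 data="FS" -> buffer=MYEFS?????????B -> prefix_len=5
Fragment 4: offset=8 data="ppcj" -> buffer=MYEFS???ppcj??B -> prefix_len=5
Fragment 5: offset=12 data="ZI" -> buffer=MYEFS???ppcjZIB -> prefix_len=5
Fragment 6: offset=5 data="ZAW" -> buffer=MYEFSZAWppcjZIB -> prefix_len=15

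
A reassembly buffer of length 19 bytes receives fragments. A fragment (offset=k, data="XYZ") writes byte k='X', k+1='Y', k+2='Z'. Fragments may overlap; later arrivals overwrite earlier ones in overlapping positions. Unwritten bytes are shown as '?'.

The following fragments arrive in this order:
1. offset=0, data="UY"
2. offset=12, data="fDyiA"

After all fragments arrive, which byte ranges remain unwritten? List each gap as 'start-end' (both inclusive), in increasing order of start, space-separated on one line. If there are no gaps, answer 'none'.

Fragment 1: offset=0 len=2
Fragment 2: offset=12 len=5
Gaps: 2-11 17-18

Answer: 2-11 17-18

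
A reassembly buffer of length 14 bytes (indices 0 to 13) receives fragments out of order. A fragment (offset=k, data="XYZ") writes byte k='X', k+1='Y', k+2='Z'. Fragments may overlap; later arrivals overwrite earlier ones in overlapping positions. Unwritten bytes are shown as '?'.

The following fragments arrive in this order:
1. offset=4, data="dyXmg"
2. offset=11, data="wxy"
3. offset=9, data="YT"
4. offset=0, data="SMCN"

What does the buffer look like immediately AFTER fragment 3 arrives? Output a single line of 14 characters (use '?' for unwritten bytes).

Fragment 1: offset=4 data="dyXmg" -> buffer=????dyXmg?????
Fragment 2: offset=11 data="wxy" -> buffer=????dyXmg??wxy
Fragment 3: offset=9 data="YT" -> buffer=????dyXmgYTwxy

Answer: ????dyXmgYTwxy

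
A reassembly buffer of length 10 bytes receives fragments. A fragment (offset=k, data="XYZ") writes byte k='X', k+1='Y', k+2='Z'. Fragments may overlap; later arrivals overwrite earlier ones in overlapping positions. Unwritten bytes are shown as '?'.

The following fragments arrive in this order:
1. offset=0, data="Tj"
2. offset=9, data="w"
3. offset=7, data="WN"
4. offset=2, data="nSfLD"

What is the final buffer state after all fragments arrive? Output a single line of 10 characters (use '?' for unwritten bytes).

Fragment 1: offset=0 data="Tj" -> buffer=Tj????????
Fragment 2: offset=9 data="w" -> buffer=Tj???????w
Fragment 3: offset=7 data="WN" -> buffer=Tj?????WNw
Fragment 4: offset=2 data="nSfLD" -> buffer=TjnSfLDWNw

Answer: TjnSfLDWNw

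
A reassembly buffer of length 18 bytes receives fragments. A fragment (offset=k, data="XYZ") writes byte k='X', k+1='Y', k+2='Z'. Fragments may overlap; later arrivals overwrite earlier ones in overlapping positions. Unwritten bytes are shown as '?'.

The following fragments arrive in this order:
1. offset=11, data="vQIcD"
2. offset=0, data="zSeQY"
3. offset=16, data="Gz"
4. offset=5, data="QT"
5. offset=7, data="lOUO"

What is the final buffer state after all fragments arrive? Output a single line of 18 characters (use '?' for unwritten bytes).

Fragment 1: offset=11 data="vQIcD" -> buffer=???????????vQIcD??
Fragment 2: offset=0 data="zSeQY" -> buffer=zSeQY??????vQIcD??
Fragment 3: offset=16 data="Gz" -> buffer=zSeQY??????vQIcDGz
Fragment 4: offset=5 data="QT" -> buffer=zSeQYQT????vQIcDGz
Fragment 5: offset=7 data="lOUO" -> buffer=zSeQYQTlOUOvQIcDGz

Answer: zSeQYQTlOUOvQIcDGz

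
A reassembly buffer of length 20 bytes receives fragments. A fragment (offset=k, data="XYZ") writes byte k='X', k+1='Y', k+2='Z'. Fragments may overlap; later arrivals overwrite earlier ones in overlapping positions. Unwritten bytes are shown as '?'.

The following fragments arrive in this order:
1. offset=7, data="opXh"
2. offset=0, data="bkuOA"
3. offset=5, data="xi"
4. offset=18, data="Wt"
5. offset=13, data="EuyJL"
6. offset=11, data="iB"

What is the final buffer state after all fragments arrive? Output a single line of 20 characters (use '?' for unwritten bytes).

Answer: bkuOAxiopXhiBEuyJLWt

Derivation:
Fragment 1: offset=7 data="opXh" -> buffer=???????opXh?????????
Fragment 2: offset=0 data="bkuOA" -> buffer=bkuOA??opXh?????????
Fragment 3: offset=5 data="xi" -> buffer=bkuOAxiopXh?????????
Fragment 4: offset=18 data="Wt" -> buffer=bkuOAxiopXh???????Wt
Fragment 5: offset=13 data="EuyJL" -> buffer=bkuOAxiopXh??EuyJLWt
Fragment 6: offset=11 data="iB" -> buffer=bkuOAxiopXhiBEuyJLWt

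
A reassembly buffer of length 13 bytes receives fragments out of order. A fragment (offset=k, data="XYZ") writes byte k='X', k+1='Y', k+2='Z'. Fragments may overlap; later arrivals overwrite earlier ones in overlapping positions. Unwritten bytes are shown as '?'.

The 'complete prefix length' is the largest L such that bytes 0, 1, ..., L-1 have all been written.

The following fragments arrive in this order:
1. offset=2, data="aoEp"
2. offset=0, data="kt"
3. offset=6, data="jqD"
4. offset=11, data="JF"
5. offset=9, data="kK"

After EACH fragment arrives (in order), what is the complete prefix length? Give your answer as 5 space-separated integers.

Fragment 1: offset=2 data="aoEp" -> buffer=??aoEp??????? -> prefix_len=0
Fragment 2: offset=0 data="kt" -> buffer=ktaoEp??????? -> prefix_len=6
Fragment 3: offset=6 data="jqD" -> buffer=ktaoEpjqD???? -> prefix_len=9
Fragment 4: offset=11 data="JF" -> buffer=ktaoEpjqD??JF -> prefix_len=9
Fragment 5: offset=9 data="kK" -> buffer=ktaoEpjqDkKJF -> prefix_len=13

Answer: 0 6 9 9 13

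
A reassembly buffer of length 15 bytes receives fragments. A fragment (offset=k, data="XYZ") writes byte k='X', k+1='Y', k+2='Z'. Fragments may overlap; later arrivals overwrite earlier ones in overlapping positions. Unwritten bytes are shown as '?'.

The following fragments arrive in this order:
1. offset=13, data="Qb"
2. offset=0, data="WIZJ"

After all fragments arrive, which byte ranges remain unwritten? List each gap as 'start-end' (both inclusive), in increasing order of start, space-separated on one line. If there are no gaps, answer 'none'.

Answer: 4-12

Derivation:
Fragment 1: offset=13 len=2
Fragment 2: offset=0 len=4
Gaps: 4-12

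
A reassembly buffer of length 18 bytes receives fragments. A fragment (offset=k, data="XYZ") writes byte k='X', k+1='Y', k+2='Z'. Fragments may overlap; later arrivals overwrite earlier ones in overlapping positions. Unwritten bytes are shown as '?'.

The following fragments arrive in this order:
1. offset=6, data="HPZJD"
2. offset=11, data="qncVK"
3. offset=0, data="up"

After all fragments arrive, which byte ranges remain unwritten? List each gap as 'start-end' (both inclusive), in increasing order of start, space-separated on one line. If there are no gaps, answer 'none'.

Fragment 1: offset=6 len=5
Fragment 2: offset=11 len=5
Fragment 3: offset=0 len=2
Gaps: 2-5 16-17

Answer: 2-5 16-17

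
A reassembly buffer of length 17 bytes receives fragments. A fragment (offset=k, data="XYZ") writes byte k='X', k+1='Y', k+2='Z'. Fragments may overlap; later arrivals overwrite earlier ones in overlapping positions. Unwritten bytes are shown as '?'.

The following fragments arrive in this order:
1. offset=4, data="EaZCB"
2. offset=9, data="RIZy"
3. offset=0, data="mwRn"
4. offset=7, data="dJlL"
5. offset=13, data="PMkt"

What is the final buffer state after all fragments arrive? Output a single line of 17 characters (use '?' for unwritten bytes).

Answer: mwRnEaZdJlLZyPMkt

Derivation:
Fragment 1: offset=4 data="EaZCB" -> buffer=????EaZCB????????
Fragment 2: offset=9 data="RIZy" -> buffer=????EaZCBRIZy????
Fragment 3: offset=0 data="mwRn" -> buffer=mwRnEaZCBRIZy????
Fragment 4: offset=7 data="dJlL" -> buffer=mwRnEaZdJlLZy????
Fragment 5: offset=13 data="PMkt" -> buffer=mwRnEaZdJlLZyPMkt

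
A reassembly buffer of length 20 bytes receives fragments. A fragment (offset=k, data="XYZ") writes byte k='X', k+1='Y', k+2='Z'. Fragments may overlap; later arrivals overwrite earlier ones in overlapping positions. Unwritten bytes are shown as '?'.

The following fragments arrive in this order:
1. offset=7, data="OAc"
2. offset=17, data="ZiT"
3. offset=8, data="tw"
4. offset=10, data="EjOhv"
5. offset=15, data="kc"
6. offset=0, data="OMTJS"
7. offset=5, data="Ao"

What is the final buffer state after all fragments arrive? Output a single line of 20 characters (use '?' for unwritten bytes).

Fragment 1: offset=7 data="OAc" -> buffer=???????OAc??????????
Fragment 2: offset=17 data="ZiT" -> buffer=???????OAc???????ZiT
Fragment 3: offset=8 data="tw" -> buffer=???????Otw???????ZiT
Fragment 4: offset=10 data="EjOhv" -> buffer=???????OtwEjOhv??ZiT
Fragment 5: offset=15 data="kc" -> buffer=???????OtwEjOhvkcZiT
Fragment 6: offset=0 data="OMTJS" -> buffer=OMTJS??OtwEjOhvkcZiT
Fragment 7: offset=5 data="Ao" -> buffer=OMTJSAoOtwEjOhvkcZiT

Answer: OMTJSAoOtwEjOhvkcZiT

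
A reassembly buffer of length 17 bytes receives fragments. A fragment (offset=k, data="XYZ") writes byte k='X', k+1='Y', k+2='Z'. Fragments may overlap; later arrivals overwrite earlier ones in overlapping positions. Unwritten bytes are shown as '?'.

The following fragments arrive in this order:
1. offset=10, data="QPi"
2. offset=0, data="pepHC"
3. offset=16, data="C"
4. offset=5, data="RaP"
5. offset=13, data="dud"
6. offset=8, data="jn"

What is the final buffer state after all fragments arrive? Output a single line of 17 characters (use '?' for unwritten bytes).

Fragment 1: offset=10 data="QPi" -> buffer=??????????QPi????
Fragment 2: offset=0 data="pepHC" -> buffer=pepHC?????QPi????
Fragment 3: offset=16 data="C" -> buffer=pepHC?????QPi???C
Fragment 4: offset=5 data="RaP" -> buffer=pepHCRaP??QPi???C
Fragment 5: offset=13 data="dud" -> buffer=pepHCRaP??QPidudC
Fragment 6: offset=8 data="jn" -> buffer=pepHCRaPjnQPidudC

Answer: pepHCRaPjnQPidudC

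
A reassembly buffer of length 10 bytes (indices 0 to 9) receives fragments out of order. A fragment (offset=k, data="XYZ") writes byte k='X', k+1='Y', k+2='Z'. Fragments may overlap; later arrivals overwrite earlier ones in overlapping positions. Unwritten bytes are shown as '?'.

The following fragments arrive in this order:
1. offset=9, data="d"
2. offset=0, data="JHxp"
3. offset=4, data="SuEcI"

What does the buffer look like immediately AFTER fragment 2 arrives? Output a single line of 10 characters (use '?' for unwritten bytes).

Fragment 1: offset=9 data="d" -> buffer=?????????d
Fragment 2: offset=0 data="JHxp" -> buffer=JHxp?????d

Answer: JHxp?????d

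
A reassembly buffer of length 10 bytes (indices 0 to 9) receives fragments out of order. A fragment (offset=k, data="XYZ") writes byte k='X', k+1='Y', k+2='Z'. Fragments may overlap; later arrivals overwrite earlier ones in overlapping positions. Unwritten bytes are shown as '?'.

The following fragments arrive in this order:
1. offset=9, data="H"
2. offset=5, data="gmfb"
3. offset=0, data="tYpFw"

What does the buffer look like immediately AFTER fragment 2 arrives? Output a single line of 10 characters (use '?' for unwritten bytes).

Fragment 1: offset=9 data="H" -> buffer=?????????H
Fragment 2: offset=5 data="gmfb" -> buffer=?????gmfbH

Answer: ?????gmfbH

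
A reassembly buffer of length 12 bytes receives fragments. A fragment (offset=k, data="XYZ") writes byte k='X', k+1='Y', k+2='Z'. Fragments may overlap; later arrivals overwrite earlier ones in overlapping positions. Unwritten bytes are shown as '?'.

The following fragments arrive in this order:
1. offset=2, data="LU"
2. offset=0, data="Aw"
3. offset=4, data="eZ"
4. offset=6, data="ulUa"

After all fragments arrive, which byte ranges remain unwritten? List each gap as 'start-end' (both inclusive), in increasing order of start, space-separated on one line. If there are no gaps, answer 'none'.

Answer: 10-11

Derivation:
Fragment 1: offset=2 len=2
Fragment 2: offset=0 len=2
Fragment 3: offset=4 len=2
Fragment 4: offset=6 len=4
Gaps: 10-11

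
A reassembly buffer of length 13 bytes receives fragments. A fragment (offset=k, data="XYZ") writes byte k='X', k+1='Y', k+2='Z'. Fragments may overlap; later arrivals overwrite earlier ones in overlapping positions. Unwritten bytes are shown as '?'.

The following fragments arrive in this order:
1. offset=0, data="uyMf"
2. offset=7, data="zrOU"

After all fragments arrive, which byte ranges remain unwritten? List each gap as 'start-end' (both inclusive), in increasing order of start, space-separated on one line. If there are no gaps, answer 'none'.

Fragment 1: offset=0 len=4
Fragment 2: offset=7 len=4
Gaps: 4-6 11-12

Answer: 4-6 11-12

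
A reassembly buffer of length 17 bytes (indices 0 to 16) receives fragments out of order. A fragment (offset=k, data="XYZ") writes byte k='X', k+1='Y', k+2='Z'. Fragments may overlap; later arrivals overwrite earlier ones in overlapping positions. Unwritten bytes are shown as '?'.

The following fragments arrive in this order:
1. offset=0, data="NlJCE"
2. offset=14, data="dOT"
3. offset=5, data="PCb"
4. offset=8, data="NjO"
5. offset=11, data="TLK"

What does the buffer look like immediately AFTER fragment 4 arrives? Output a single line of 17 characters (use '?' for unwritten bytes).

Fragment 1: offset=0 data="NlJCE" -> buffer=NlJCE????????????
Fragment 2: offset=14 data="dOT" -> buffer=NlJCE?????????dOT
Fragment 3: offset=5 data="PCb" -> buffer=NlJCEPCb??????dOT
Fragment 4: offset=8 data="NjO" -> buffer=NlJCEPCbNjO???dOT

Answer: NlJCEPCbNjO???dOT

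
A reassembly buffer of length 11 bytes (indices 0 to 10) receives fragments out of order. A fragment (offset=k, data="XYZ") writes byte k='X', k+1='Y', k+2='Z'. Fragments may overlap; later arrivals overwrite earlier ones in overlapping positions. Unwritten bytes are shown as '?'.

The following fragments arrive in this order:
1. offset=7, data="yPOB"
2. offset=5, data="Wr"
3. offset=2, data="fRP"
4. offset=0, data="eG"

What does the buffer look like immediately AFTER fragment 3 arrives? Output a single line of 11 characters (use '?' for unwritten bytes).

Fragment 1: offset=7 data="yPOB" -> buffer=???????yPOB
Fragment 2: offset=5 data="Wr" -> buffer=?????WryPOB
Fragment 3: offset=2 data="fRP" -> buffer=??fRPWryPOB

Answer: ??fRPWryPOB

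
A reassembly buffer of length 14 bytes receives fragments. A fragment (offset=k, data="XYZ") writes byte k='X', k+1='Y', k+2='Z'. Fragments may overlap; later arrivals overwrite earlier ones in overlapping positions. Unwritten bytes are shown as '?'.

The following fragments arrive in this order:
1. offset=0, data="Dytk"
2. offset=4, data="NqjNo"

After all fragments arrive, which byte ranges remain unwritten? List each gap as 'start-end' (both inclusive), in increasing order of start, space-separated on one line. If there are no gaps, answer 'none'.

Fragment 1: offset=0 len=4
Fragment 2: offset=4 len=5
Gaps: 9-13

Answer: 9-13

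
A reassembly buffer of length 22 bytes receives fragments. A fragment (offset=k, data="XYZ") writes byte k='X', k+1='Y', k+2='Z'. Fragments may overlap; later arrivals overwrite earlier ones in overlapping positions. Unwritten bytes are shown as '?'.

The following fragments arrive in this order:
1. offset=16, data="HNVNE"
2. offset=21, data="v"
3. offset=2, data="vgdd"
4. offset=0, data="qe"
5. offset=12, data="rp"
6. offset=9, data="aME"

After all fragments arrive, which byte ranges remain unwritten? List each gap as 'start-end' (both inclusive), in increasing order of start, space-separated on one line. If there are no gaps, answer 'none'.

Fragment 1: offset=16 len=5
Fragment 2: offset=21 len=1
Fragment 3: offset=2 len=4
Fragment 4: offset=0 len=2
Fragment 5: offset=12 len=2
Fragment 6: offset=9 len=3
Gaps: 6-8 14-15

Answer: 6-8 14-15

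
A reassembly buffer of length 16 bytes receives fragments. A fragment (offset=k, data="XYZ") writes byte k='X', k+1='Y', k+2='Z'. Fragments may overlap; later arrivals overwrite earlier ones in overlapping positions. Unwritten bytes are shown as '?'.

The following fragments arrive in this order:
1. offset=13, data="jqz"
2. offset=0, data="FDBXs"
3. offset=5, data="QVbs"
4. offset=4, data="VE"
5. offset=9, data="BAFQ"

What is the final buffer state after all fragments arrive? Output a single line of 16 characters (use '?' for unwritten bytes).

Answer: FDBXVEVbsBAFQjqz

Derivation:
Fragment 1: offset=13 data="jqz" -> buffer=?????????????jqz
Fragment 2: offset=0 data="FDBXs" -> buffer=FDBXs????????jqz
Fragment 3: offset=5 data="QVbs" -> buffer=FDBXsQVbs????jqz
Fragment 4: offset=4 data="VE" -> buffer=FDBXVEVbs????jqz
Fragment 5: offset=9 data="BAFQ" -> buffer=FDBXVEVbsBAFQjqz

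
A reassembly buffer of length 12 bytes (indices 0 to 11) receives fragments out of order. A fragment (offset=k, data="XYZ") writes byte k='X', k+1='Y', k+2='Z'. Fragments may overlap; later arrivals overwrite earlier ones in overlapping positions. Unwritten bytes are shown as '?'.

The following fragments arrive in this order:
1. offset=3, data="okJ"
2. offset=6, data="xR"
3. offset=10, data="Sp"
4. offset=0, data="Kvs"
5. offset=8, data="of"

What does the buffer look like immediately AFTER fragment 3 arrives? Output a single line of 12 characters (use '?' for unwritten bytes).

Fragment 1: offset=3 data="okJ" -> buffer=???okJ??????
Fragment 2: offset=6 data="xR" -> buffer=???okJxR????
Fragment 3: offset=10 data="Sp" -> buffer=???okJxR??Sp

Answer: ???okJxR??Sp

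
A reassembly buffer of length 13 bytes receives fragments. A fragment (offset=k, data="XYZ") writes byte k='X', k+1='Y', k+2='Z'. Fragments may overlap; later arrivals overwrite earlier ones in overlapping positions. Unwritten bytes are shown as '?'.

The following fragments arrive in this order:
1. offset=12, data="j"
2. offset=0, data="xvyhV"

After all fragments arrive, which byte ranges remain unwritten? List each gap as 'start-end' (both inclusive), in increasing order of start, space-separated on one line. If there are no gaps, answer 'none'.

Fragment 1: offset=12 len=1
Fragment 2: offset=0 len=5
Gaps: 5-11

Answer: 5-11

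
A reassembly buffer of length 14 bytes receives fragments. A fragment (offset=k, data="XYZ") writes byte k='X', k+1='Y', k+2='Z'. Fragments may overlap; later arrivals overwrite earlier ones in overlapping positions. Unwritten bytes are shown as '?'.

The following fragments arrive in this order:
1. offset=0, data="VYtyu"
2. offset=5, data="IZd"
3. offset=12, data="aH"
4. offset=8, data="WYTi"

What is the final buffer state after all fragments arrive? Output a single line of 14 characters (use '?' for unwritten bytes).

Answer: VYtyuIZdWYTiaH

Derivation:
Fragment 1: offset=0 data="VYtyu" -> buffer=VYtyu?????????
Fragment 2: offset=5 data="IZd" -> buffer=VYtyuIZd??????
Fragment 3: offset=12 data="aH" -> buffer=VYtyuIZd????aH
Fragment 4: offset=8 data="WYTi" -> buffer=VYtyuIZdWYTiaH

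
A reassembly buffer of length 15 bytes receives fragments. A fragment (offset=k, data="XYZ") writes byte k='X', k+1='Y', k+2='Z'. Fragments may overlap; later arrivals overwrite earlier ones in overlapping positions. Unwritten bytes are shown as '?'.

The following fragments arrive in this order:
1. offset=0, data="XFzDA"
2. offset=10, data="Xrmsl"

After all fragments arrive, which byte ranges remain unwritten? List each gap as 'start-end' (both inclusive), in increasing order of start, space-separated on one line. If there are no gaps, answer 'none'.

Answer: 5-9

Derivation:
Fragment 1: offset=0 len=5
Fragment 2: offset=10 len=5
Gaps: 5-9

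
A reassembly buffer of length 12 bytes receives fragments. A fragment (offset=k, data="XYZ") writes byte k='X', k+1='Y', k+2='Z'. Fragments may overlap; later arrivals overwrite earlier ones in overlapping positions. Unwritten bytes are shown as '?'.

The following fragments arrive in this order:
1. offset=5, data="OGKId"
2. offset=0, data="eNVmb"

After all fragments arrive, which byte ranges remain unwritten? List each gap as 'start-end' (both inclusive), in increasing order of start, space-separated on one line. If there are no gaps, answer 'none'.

Fragment 1: offset=5 len=5
Fragment 2: offset=0 len=5
Gaps: 10-11

Answer: 10-11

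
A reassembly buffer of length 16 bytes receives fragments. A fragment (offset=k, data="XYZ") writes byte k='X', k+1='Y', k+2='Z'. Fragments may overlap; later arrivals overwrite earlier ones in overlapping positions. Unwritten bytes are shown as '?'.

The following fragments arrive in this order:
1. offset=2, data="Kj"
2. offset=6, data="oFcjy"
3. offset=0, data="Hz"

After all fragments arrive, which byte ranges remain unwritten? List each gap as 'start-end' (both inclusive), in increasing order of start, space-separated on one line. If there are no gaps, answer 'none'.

Fragment 1: offset=2 len=2
Fragment 2: offset=6 len=5
Fragment 3: offset=0 len=2
Gaps: 4-5 11-15

Answer: 4-5 11-15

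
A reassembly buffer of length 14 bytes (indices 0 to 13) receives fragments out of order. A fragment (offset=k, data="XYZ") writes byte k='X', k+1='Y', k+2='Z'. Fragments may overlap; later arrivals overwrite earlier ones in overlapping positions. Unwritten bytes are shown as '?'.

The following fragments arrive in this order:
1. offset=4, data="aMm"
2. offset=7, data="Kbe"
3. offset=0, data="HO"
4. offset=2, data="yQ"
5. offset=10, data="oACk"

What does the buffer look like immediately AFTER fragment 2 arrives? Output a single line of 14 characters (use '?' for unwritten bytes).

Answer: ????aMmKbe????

Derivation:
Fragment 1: offset=4 data="aMm" -> buffer=????aMm???????
Fragment 2: offset=7 data="Kbe" -> buffer=????aMmKbe????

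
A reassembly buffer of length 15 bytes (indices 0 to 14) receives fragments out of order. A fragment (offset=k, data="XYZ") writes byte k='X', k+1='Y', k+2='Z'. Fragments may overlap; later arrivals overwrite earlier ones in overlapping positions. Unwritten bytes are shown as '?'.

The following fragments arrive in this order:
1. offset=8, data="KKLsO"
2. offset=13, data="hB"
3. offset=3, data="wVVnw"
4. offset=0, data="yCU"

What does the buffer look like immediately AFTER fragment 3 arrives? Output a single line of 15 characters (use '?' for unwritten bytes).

Answer: ???wVVnwKKLsOhB

Derivation:
Fragment 1: offset=8 data="KKLsO" -> buffer=????????KKLsO??
Fragment 2: offset=13 data="hB" -> buffer=????????KKLsOhB
Fragment 3: offset=3 data="wVVnw" -> buffer=???wVVnwKKLsOhB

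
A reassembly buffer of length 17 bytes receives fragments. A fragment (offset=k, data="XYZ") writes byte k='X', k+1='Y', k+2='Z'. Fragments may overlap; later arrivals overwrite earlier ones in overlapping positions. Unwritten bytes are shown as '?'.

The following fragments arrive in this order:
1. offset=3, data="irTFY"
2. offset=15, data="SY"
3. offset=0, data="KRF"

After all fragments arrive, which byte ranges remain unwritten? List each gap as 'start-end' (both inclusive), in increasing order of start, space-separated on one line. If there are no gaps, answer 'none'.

Answer: 8-14

Derivation:
Fragment 1: offset=3 len=5
Fragment 2: offset=15 len=2
Fragment 3: offset=0 len=3
Gaps: 8-14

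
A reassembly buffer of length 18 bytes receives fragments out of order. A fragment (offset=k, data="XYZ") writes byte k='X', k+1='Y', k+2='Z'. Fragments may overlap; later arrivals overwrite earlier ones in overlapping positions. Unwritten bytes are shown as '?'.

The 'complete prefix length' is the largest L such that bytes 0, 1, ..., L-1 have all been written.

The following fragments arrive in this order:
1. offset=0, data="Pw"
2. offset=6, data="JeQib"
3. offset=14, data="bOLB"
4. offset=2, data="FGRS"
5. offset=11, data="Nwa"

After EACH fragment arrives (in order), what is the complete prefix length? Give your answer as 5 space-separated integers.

Fragment 1: offset=0 data="Pw" -> buffer=Pw???????????????? -> prefix_len=2
Fragment 2: offset=6 data="JeQib" -> buffer=Pw????JeQib??????? -> prefix_len=2
Fragment 3: offset=14 data="bOLB" -> buffer=Pw????JeQib???bOLB -> prefix_len=2
Fragment 4: offset=2 data="FGRS" -> buffer=PwFGRSJeQib???bOLB -> prefix_len=11
Fragment 5: offset=11 data="Nwa" -> buffer=PwFGRSJeQibNwabOLB -> prefix_len=18

Answer: 2 2 2 11 18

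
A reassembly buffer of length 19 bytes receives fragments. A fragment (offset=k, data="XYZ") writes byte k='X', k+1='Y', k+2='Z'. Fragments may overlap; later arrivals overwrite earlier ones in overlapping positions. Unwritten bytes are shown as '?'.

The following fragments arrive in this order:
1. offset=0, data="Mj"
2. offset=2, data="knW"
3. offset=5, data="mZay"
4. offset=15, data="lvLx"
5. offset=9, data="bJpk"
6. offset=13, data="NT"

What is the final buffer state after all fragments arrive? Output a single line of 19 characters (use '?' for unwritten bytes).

Fragment 1: offset=0 data="Mj" -> buffer=Mj?????????????????
Fragment 2: offset=2 data="knW" -> buffer=MjknW??????????????
Fragment 3: offset=5 data="mZay" -> buffer=MjknWmZay??????????
Fragment 4: offset=15 data="lvLx" -> buffer=MjknWmZay??????lvLx
Fragment 5: offset=9 data="bJpk" -> buffer=MjknWmZaybJpk??lvLx
Fragment 6: offset=13 data="NT" -> buffer=MjknWmZaybJpkNTlvLx

Answer: MjknWmZaybJpkNTlvLx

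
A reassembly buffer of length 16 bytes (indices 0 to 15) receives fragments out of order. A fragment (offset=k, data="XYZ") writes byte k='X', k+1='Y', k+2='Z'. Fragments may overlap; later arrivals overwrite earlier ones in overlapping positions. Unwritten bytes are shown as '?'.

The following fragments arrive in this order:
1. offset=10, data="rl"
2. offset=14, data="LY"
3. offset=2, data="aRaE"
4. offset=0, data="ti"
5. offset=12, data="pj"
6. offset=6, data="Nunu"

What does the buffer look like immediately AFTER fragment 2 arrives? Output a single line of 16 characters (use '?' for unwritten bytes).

Answer: ??????????rl??LY

Derivation:
Fragment 1: offset=10 data="rl" -> buffer=??????????rl????
Fragment 2: offset=14 data="LY" -> buffer=??????????rl??LY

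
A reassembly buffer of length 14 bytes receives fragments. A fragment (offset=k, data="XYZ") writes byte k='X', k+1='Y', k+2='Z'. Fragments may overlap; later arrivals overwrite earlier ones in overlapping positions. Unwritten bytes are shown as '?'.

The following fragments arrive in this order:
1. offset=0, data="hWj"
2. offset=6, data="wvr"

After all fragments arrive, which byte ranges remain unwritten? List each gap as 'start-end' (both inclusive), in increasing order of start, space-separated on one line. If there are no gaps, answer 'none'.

Fragment 1: offset=0 len=3
Fragment 2: offset=6 len=3
Gaps: 3-5 9-13

Answer: 3-5 9-13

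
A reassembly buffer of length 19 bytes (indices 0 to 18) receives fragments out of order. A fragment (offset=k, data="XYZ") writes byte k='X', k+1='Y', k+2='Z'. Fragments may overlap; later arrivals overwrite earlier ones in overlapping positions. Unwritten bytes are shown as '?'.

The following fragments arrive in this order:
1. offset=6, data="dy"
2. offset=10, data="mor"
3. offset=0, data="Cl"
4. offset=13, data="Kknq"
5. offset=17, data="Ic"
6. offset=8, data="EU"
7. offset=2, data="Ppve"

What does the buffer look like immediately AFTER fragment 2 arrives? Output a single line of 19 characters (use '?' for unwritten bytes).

Fragment 1: offset=6 data="dy" -> buffer=??????dy???????????
Fragment 2: offset=10 data="mor" -> buffer=??????dy??mor??????

Answer: ??????dy??mor??????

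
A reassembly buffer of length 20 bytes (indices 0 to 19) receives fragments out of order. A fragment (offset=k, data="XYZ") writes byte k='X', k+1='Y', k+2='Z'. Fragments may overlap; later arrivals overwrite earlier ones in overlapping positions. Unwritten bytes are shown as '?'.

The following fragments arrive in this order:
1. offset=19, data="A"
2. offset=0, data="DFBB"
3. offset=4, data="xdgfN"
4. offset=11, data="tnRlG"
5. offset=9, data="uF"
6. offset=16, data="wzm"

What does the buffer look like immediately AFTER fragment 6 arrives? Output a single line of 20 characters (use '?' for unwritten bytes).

Fragment 1: offset=19 data="A" -> buffer=???????????????????A
Fragment 2: offset=0 data="DFBB" -> buffer=DFBB???????????????A
Fragment 3: offset=4 data="xdgfN" -> buffer=DFBBxdgfN??????????A
Fragment 4: offset=11 data="tnRlG" -> buffer=DFBBxdgfN??tnRlG???A
Fragment 5: offset=9 data="uF" -> buffer=DFBBxdgfNuFtnRlG???A
Fragment 6: offset=16 data="wzm" -> buffer=DFBBxdgfNuFtnRlGwzmA

Answer: DFBBxdgfNuFtnRlGwzmA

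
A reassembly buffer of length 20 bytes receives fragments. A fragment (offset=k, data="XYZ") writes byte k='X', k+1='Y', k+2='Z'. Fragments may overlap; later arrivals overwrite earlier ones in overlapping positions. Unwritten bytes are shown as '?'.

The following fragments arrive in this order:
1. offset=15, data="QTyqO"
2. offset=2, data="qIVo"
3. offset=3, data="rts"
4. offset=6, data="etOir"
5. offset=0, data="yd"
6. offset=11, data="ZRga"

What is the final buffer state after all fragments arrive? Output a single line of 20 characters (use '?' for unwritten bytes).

Answer: ydqrtsetOirZRgaQTyqO

Derivation:
Fragment 1: offset=15 data="QTyqO" -> buffer=???????????????QTyqO
Fragment 2: offset=2 data="qIVo" -> buffer=??qIVo?????????QTyqO
Fragment 3: offset=3 data="rts" -> buffer=??qrts?????????QTyqO
Fragment 4: offset=6 data="etOir" -> buffer=??qrtsetOir????QTyqO
Fragment 5: offset=0 data="yd" -> buffer=ydqrtsetOir????QTyqO
Fragment 6: offset=11 data="ZRga" -> buffer=ydqrtsetOirZRgaQTyqO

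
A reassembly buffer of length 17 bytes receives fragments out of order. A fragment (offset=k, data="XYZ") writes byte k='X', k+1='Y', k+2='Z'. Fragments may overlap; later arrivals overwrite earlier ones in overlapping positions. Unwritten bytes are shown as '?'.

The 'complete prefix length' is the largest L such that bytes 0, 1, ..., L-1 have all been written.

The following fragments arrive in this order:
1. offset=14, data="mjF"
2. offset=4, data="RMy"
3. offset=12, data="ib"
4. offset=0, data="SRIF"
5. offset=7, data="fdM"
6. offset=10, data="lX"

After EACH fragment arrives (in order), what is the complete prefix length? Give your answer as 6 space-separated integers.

Answer: 0 0 0 7 10 17

Derivation:
Fragment 1: offset=14 data="mjF" -> buffer=??????????????mjF -> prefix_len=0
Fragment 2: offset=4 data="RMy" -> buffer=????RMy???????mjF -> prefix_len=0
Fragment 3: offset=12 data="ib" -> buffer=????RMy?????ibmjF -> prefix_len=0
Fragment 4: offset=0 data="SRIF" -> buffer=SRIFRMy?????ibmjF -> prefix_len=7
Fragment 5: offset=7 data="fdM" -> buffer=SRIFRMyfdM??ibmjF -> prefix_len=10
Fragment 6: offset=10 data="lX" -> buffer=SRIFRMyfdMlXibmjF -> prefix_len=17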